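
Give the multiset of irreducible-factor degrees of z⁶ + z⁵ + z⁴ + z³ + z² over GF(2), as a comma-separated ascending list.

Write h(z) = z⁶ + z⁵ + z⁴ + z³ + z².
Roots in GF(2): h(0) = 0 → root; h(1) = 1.
Linear factors from roots: (z).
Complete factorization: h(z) = (z)^2·(z⁴ + z³ + z² + z + 1).
Factor degrees with multiplicity: 1 + 1 + 4 = 6.

1, 1, 4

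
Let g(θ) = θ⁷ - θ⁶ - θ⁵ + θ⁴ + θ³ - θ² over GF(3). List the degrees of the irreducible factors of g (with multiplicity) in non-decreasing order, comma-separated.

1, 1, 1, 2, 2

Roots in GF(3): g(0) = 0 → root; g(1) = 0 → root; g(2) = 1.
Linear factors from roots: (θ), (θ - 1).
Complete factorization: g(θ) = (θ - 1)·(θ)^2·(θ² + 1)^2.
Factor degrees with multiplicity: 1 + 1 + 1 + 2 + 2 = 7.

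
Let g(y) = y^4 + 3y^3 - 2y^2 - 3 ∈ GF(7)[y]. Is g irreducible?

Check for roots in GF(7): g(0) = 4; g(1) = 6; g(2) = 1; g(3) = 1; g(4) = 0 → root; g(5) = 2; g(6) = 0 → root.
g(4) = 0, so (y − 4) divides g(y); g is reducible.

No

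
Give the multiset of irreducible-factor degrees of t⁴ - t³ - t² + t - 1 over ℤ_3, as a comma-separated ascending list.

Write f(t) = t⁴ - t³ - t² + t - 1.
Roots in ℤ_3: f(0) = 2; f(1) = 2; f(2) = 2.
Complete factorization: f(t) = (t⁴ - t³ - t² + t - 1).
Factor degrees with multiplicity: 4 = 4.

4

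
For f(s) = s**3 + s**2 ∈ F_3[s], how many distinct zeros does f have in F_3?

2

Evaluate at each of the 3 elements of F_3:
f(0) = 0 → root; f(1) = 2; f(2) = 0 → root.
Roots: {0, 2}.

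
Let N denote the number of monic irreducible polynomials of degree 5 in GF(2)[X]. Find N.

x^(2^5) − x is the product of all monic irreducibles of degree dividing 5; Möbius inversion gives N = (1/5) Σ μ(5/d)·2^d.
Divisors of 5: 1, 5; μ(5/d) for each: -1, 1.
Σ = − 2^1 + 2^5 = 30.
N = 30/5 = 6.

6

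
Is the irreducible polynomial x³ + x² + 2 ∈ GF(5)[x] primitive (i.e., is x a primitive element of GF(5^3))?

Write f(x) = x³ + x² + 2.
|GF(5^3)^×| = 5^3 − 1 = 124. Prime factorization: 124 = 2^2·31.
f is primitive ⇔ x has order 124 in GF(5)[x]/(f), i.e. x^(124/q) ≠ 1 for each prime q | 124.
x^(62) mod f = 4.
x^(4) mod f = x² + 3x + 2.
None equal 1, so x has full order 124; f is primitive.

Yes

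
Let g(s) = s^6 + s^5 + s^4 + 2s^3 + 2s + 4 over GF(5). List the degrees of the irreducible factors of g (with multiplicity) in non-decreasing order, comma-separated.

Roots in GF(5): g(0) = 4; g(1) = 1; g(2) = 1; g(3) = 2; g(4) = 1.
Complete factorization: g(s) = (s^6 + s^5 + s^4 + 2s^3 + 2s + 4).
Factor degrees with multiplicity: 6 = 6.

6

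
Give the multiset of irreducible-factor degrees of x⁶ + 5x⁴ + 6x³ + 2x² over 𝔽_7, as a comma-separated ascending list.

1, 1, 1, 3

Write h(x) = x⁶ + 5x⁴ + 6x³ + 2x².
Linear factors from roots: (x), (x + 6).
Complete factorization: h(x) = (x + 6)·(x)^2·(x³ + x² + 6x + 5).
Factor degrees with multiplicity: 1 + 1 + 1 + 3 = 6.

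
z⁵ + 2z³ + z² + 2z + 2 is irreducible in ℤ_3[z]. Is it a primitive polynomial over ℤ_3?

No

Write f(z) = z⁵ + 2z³ + z² + 2z + 2.
|GF(3^5)^×| = 3^5 − 1 = 242. Prime factorization: 242 = 2·11^2.
f is primitive ⇔ z has order 242 in GF(3)[z]/(f), i.e. z^(242/q) ≠ 1 for each prime q | 242.
z^(121) mod f = 1
z^(22) mod f = 1
Since z^(121) = 1, the order of z divides 121 < 242; not primitive.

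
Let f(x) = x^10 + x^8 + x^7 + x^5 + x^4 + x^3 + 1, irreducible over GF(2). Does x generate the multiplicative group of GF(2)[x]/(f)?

|GF(2^10)^×| = 2^10 − 1 = 1023. Prime factorization: 1023 = 3·11·31.
f is primitive ⇔ x has order 1023 in GF(2)[x]/(f), i.e. x^(1023/q) ≠ 1 for each prime q | 1023.
x^(341) mod f = 1
x^(93) mod f = x^9 + x^7 + x^3 + x^2 + 1.
x^(33) mod f = x^8 + x^6 + x^4 + x^3.
Since x^(341) = 1, the order of x divides 341 < 1023; not primitive.

No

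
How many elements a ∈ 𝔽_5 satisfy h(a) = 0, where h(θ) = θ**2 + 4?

Evaluate at each of the 5 elements of 𝔽_5:
h(0) = 4; h(1) = 0 → root; h(2) = 3; h(3) = 3; h(4) = 0 → root.
Roots: {1, 4}.

2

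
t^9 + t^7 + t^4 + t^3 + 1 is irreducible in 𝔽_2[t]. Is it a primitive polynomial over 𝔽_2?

Write f(t) = t^9 + t^7 + t^4 + t^3 + 1.
|GF(2^9)^×| = 2^9 − 1 = 511. Prime factorization: 511 = 7·73.
f is primitive ⇔ t has order 511 in GF(2)[t]/(f), i.e. t^(511/q) ≠ 1 for each prime q | 511.
t^(73) mod f = 1
t^(7) mod f = t^7.
Since t^(73) = 1, the order of t divides 73 < 511; not primitive.

No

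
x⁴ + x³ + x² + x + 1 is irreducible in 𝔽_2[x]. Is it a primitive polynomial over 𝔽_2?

Write f(x) = x⁴ + x³ + x² + x + 1.
|GF(2^4)^×| = 2^4 − 1 = 15. Prime factorization: 15 = 3·5.
f is primitive ⇔ x has order 15 in GF(2)[x]/(f), i.e. x^(15/q) ≠ 1 for each prime q | 15.
x^(5) mod f = 1
x^(3) mod f = x³.
Since x^(5) = 1, the order of x divides 5 < 15; not primitive.

No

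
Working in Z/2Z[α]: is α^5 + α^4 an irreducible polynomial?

Write m(α) = α^5 + α^4.
Check for roots in Z/2Z: m(0) = 0 → root; m(1) = 0 → root.
m(0) = 0, so (α) divides m(α); m is reducible.

No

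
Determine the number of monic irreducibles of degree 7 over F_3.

By the necklace-counting formula, N_3(7) = (1/7) Σ_{d|7} μ(7/d)·3^d.
Divisors of 7: 1, 7; μ(7/d) for each: -1, 1.
Σ = − 3^1 + 3^7 = 2184.
N = 2184/7 = 312.

312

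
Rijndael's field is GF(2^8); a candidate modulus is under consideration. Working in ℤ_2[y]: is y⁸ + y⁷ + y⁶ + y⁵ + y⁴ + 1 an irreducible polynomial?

Write P(y) = y⁸ + y⁷ + y⁶ + y⁵ + y⁴ + 1.
Check for roots in ℤ_2: P(0) = 1; P(1) = 0 → root.
P(1) = 0, so (y − 1) divides P(y); P is reducible.

No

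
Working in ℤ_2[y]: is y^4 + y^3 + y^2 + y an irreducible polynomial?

No

Write P(y) = y^4 + y^3 + y^2 + y.
Check for roots in ℤ_2: P(0) = 0 → root; P(1) = 0 → root.
P(0) = 0, so (y) divides P(y); P is reducible.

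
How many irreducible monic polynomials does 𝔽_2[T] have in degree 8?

The number of monic irreducibles of degree 8 over GF(2) is (1/8)·Σ_{d∣8} μ(8/d) 2^d.
Divisors of 8: 1, 2, 4, 8; μ(8/d) for each: 0, 0, -1, 1.
Σ = − 2^4 + 2^8 = 240.
N = 240/8 = 30.

30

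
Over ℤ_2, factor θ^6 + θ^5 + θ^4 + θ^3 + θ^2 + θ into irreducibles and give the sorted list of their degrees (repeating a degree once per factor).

Write h(θ) = θ^6 + θ^5 + θ^4 + θ^3 + θ^2 + θ.
Roots in ℤ_2: h(0) = 0 → root; h(1) = 0 → root.
Linear factors from roots: (θ), (θ + 1).
Complete factorization: h(θ) = (θ)·(θ + 1)·(θ^2 + θ + 1)^2.
Factor degrees with multiplicity: 1 + 1 + 2 + 2 = 6.

1, 1, 2, 2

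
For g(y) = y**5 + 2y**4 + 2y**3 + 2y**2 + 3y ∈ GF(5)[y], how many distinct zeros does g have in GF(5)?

2

Evaluate at each of the 5 elements of GF(5):
g(0) = 0 → root; g(1) = 0 → root; g(2) = 4; g(3) = 1; g(4) = 3.
Roots: {0, 1}.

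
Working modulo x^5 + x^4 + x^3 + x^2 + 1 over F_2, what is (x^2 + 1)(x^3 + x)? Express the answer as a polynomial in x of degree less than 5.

Multiply in F_2[x]: (x^2 + 1)·(x^3 + x) = x^5 + x.
Reduce using x^5 ≡ x^4 + x^3 + x^2 + 1 (mod x^5 + x^4 + x^3 + x^2 + 1).
Reduced: x^4 + x^3 + x^2 + x + 1.

x^4 + x^3 + x^2 + x + 1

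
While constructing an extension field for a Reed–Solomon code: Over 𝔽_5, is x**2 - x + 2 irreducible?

Write f(x) = x**2 - x + 2.
Check for roots in 𝔽_5: f(0) = 2; f(1) = 2; f(2) = 4; f(3) = 3; f(4) = 4.
No roots. A degree-2 polynomial over a field with no linear factor is irreducible.

Yes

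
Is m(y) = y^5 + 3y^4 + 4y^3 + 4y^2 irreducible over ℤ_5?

No

Check for roots in ℤ_5: m(0) = 0 → root; m(1) = 2; m(2) = 3; m(3) = 0 → root; m(4) = 2.
m(0) = 0, so (y) divides m(y); m is reducible.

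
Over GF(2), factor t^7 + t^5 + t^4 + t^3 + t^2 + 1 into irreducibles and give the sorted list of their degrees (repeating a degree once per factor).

1, 2, 2, 2

Write f(t) = t^7 + t^5 + t^4 + t^3 + t^2 + 1.
Roots in GF(2): f(0) = 1; f(1) = 0 → root.
Linear factors from roots: (t + 1).
Complete factorization: f(t) = (t + 1)·(t^2 + t + 1)^3.
Factor degrees with multiplicity: 1 + 2 + 2 + 2 = 7.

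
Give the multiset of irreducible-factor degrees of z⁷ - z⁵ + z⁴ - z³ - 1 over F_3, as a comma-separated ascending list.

2, 2, 3

Write g(z) = z⁷ - z⁵ + z⁴ - z³ - 1.
Roots in F_3: g(0) = 2; g(1) = 2; g(2) = 1.
Complete factorization: g(z) = (z² + z - 1)^2·(z³ + z² + z - 1).
Factor degrees with multiplicity: 2 + 2 + 3 = 7.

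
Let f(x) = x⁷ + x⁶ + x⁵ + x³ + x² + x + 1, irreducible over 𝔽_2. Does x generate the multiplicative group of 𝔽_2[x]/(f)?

Yes

|GF(2^7)^×| = 2^7 − 1 = 127. Prime factorization: 127 = 127.
f is primitive ⇔ x has order 127 in GF(2)[x]/(f), i.e. x^(127/q) ≠ 1 for each prime q | 127.
x^(1) mod f = x.
None equal 1, so x has full order 127; f is primitive.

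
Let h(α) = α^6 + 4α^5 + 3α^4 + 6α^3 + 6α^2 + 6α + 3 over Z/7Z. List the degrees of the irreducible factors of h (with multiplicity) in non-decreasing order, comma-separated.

1, 2, 3

Linear factors from roots: (α + 2).
Complete factorization: h(α) = (α + 2)·(α^2 + 5α + 3)·(α^3 + 4α^2 + 4α + 4).
Factor degrees with multiplicity: 1 + 2 + 3 = 6.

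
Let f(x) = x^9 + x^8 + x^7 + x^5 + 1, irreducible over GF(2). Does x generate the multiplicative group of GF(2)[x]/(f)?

No

|GF(2^9)^×| = 2^9 − 1 = 511. Prime factorization: 511 = 7·73.
f is primitive ⇔ x has order 511 in GF(2)[x]/(f), i.e. x^(511/q) ≠ 1 for each prime q | 511.
x^(73) mod f = 1
x^(7) mod f = x^7.
Since x^(73) = 1, the order of x divides 73 < 511; not primitive.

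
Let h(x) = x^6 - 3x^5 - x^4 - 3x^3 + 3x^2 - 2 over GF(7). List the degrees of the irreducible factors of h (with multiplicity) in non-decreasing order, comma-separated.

1, 2, 3

Linear factors from roots: (x + 1).
Complete factorization: h(x) = (x + 1)·(x^2 + 1)·(x^3 + 3x^2 + 2x - 2).
Factor degrees with multiplicity: 1 + 2 + 3 = 6.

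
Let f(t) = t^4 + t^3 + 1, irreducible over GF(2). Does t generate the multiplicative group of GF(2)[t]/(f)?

Yes

|GF(2^4)^×| = 2^4 − 1 = 15. Prime factorization: 15 = 3·5.
f is primitive ⇔ t has order 15 in GF(2)[t]/(f), i.e. t^(15/q) ≠ 1 for each prime q | 15.
t^(5) mod f = t^3 + t + 1.
t^(3) mod f = t^3.
None equal 1, so t has full order 15; f is primitive.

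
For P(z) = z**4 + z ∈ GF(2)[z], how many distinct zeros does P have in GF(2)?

2

Evaluate at each of the 2 elements of GF(2):
P(0) = 0 → root; P(1) = 0 → root.
Roots: {0, 1}.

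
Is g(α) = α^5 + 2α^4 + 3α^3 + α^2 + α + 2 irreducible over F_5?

Check for roots in F_5: g(0) = 2; g(1) = 0 → root; g(2) = 1; g(3) = 0 → root; g(4) = 0 → root.
g(1) = 0, so (α − 1) divides g(α); g is reducible.

No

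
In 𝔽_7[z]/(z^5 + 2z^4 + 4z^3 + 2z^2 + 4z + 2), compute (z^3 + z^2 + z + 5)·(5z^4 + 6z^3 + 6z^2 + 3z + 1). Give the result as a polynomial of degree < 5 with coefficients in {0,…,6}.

Multiply in 𝔽_7[z]: (z^3 + z^2 + z + 5)·(5z^4 + 6z^3 + 6z^2 + 3z + 1) = 5z^7 + 4z^6 + 3z^5 + 5z^4 + 5z^3 + 6z^2 + 2z + 5.
Reduce using z^5 ≡ 5z^4 + 3z^3 + 5z^2 + 3z + 5 (mod z^5 + 2z^4 + 4z^3 + 2z^2 + 4z + 2).
Reduced: z^4 + 3z^3 + 2z^2 + 6z + 1.

z^4 + 3z^3 + 2z^2 + 6z + 1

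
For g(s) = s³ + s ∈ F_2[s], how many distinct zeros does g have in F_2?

2

Evaluate at each of the 2 elements of F_2:
g(0) = 0 → root; g(1) = 0 → root.
Roots: {0, 1}.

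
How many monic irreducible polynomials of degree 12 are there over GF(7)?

Gauss's count: N_{7}(12) = (1/12) Σ_{d|12} μ(12/d)·7^d.
Divisors of 12: 1, 2, 3, 4, 6, 12; μ(12/d) for each: 0, 1, 0, -1, -1, 1.
Σ = 7^2 − 7^4 − 7^6 + 7^12 = 13841167200.
N = 13841167200/12 = 1153430600.

1153430600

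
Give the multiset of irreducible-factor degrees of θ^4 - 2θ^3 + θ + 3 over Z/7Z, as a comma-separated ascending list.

2, 2

Write g(θ) = θ^4 - 2θ^3 + θ + 3.
Complete factorization: g(θ) = (θ^2 + θ - 3)·(θ^2 - 3θ - 1).
Factor degrees with multiplicity: 2 + 2 = 4.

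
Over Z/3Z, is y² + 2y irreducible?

Write g(y) = y² + 2y.
Check for roots in Z/3Z: g(0) = 0 → root; g(1) = 0 → root; g(2) = 2.
g(0) = 0, so (y) divides g(y); g is reducible.

No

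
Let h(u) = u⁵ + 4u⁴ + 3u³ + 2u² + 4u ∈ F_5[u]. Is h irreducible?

Check for roots in F_5: h(0) = 0 → root; h(1) = 4; h(2) = 1; h(3) = 3; h(4) = 3.
h(0) = 0, so (u) divides h(u); h is reducible.

No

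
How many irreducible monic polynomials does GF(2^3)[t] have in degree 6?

By the necklace-counting formula, N_8(6) = (1/6) Σ_{d|6} μ(6/d)·8^d.
Divisors of 6: 1, 2, 3, 6; μ(6/d) for each: 1, -1, -1, 1.
Σ = 8^1 − 8^2 − 8^3 + 8^6 = 261576.
N = 261576/6 = 43596.

43596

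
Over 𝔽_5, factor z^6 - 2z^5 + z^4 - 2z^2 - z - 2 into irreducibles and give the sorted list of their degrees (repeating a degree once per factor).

1, 1, 4

Write h(z) = z^6 - 2z^5 + z^4 - 2z^2 - z - 2.
Roots in 𝔽_5: h(0) = 3; h(1) = 0 → root; h(2) = 4; h(3) = 1; h(4) = 1.
Linear factors from roots: (z - 1).
Complete factorization: h(z) = (z - 1)^2·(z^4 - 2).
Factor degrees with multiplicity: 1 + 1 + 4 = 6.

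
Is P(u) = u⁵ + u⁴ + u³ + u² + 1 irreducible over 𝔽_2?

Check for roots in 𝔽_2: P(0) = 1; P(1) = 1.
No roots, so no linear factors.
Monic irreducibles of degree 2 over GF(2): u² + u + 1.
None of them divide P (all give nonzero remainder).
No irreducible factor of degree ≤ 2 exists, so P is irreducible over GF(2).

Yes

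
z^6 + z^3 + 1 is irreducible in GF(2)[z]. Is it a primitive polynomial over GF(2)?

Write f(z) = z^6 + z^3 + 1.
|GF(2^6)^×| = 2^6 − 1 = 63. Prime factorization: 63 = 3^2·7.
f is primitive ⇔ z has order 63 in GF(2)[z]/(f), i.e. z^(63/q) ≠ 1 for each prime q | 63.
z^(21) mod f = z^3.
z^(9) mod f = 1
Since z^(9) = 1, the order of z divides 9 < 63; not primitive.

No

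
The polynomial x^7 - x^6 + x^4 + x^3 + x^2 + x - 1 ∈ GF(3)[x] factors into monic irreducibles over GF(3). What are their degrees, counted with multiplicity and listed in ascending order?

1, 1, 2, 3

Write h(x) = x^7 - x^6 + x^4 + x^3 + x^2 + x - 1.
Roots in GF(3): h(0) = 2; h(1) = 0 → root; h(2) = 0 → root.
Linear factors from roots: (x - 1), (x + 1).
Complete factorization: h(x) = (x + 1)·(x - 1)·(x^2 - x - 1)·(x^3 - x - 1).
Factor degrees with multiplicity: 1 + 1 + 2 + 3 = 7.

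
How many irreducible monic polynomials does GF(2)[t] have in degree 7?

x^(2^7) − x is the product of all monic irreducibles of degree dividing 7; Möbius inversion gives N = (1/7) Σ μ(7/d)·2^d.
Divisors of 7: 1, 7; μ(7/d) for each: -1, 1.
Σ = − 2^1 + 2^7 = 126.
N = 126/7 = 18.

18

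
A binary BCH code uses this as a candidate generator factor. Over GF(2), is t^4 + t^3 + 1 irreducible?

Yes

Write m(t) = t^4 + t^3 + 1.
Check for roots in GF(2): m(0) = 1; m(1) = 1.
No roots, so no linear factors.
Monic irreducibles of degree 2 over GF(2): t^2 + t + 1.
None of them divide m (all give nonzero remainder).
No irreducible factor of degree ≤ 2 exists, so m is irreducible over GF(2).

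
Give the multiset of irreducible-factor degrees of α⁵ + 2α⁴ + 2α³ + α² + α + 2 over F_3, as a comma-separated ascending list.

Write h(α) = α⁵ + 2α⁴ + 2α³ + α² + α + 2.
Roots in F_3: h(0) = 2; h(1) = 0 → root; h(2) = 1.
Linear factors from roots: (α + 2).
Complete factorization: h(α) = (α + 2)·(α² + 1)^2.
Factor degrees with multiplicity: 1 + 2 + 2 = 5.

1, 2, 2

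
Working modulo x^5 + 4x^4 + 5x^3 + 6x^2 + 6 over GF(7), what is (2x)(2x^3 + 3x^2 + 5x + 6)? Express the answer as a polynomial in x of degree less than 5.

Multiply in GF(7)[x]: (2x)·(2x^3 + 3x^2 + 5x + 6) = 4x^4 + 6x^3 + 3x^2 + 5x.
Reduced: 4x^4 + 6x^3 + 3x^2 + 5x.

4x^4 + 6x^3 + 3x^2 + 5x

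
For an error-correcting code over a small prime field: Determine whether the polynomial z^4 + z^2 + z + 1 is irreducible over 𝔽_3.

Yes

Write h(z) = z^4 + z^2 + z + 1.
Check for roots in 𝔽_3: h(0) = 1; h(1) = 1; h(2) = 2.
No roots, so no linear factors.
Monic irreducibles of degree 2 over GF(3): z^2 + 1, z^2 + z + 2, z^2 + 2z + 2.
None of them divide h (all give nonzero remainder).
No irreducible factor of degree ≤ 2 exists, so h is irreducible over GF(3).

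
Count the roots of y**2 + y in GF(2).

2

Write h(y) = y**2 + y.
Evaluate at each of the 2 elements of GF(2):
h(0) = 0 → root; h(1) = 0 → root.
Roots: {0, 1}.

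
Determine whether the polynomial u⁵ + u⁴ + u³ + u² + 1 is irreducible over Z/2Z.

Write P(u) = u⁵ + u⁴ + u³ + u² + 1.
Check for roots in Z/2Z: P(0) = 1; P(1) = 1.
No roots, so no linear factors.
Monic irreducibles of degree 2 over GF(2): u² + u + 1.
None of them divide P (all give nonzero remainder).
No irreducible factor of degree ≤ 2 exists, so P is irreducible over GF(2).

Yes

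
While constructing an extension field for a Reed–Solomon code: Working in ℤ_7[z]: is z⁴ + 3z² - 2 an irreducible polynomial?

Write h(z) = z⁴ + 3z² - 2.
Check for roots in ℤ_7: h(0) = 5; h(1) = 2; h(2) = 5; h(3) = 1; h(4) = 1; h(5) = 5; h(6) = 2.
No roots, so no linear factors.
Degree-2 irreducible divisors: test the 21 monic irreducibles of degree 2 over GF(7).
None of them divide h (all give nonzero remainder).
No irreducible factor of degree ≤ 2 exists, so h is irreducible over GF(7).

Yes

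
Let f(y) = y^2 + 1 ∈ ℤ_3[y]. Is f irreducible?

Check for roots in ℤ_3: f(0) = 1; f(1) = 2; f(2) = 2.
No roots. A degree-2 polynomial over a field with no linear factor is irreducible.

Yes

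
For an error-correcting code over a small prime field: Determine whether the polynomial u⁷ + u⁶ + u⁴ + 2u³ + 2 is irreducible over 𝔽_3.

Yes

Write f(u) = u⁷ + u⁶ + u⁴ + 2u³ + 2.
Check for roots in 𝔽_3: f(0) = 2; f(1) = 1; f(2) = 1.
No roots, so no linear factors.
Monic irreducibles of degree 2 over GF(3): u² + 1, u² + u + 2, u² + 2u + 2.
None of them divide f (all give nonzero remainder).
Degree-3 irreducible divisors: test the 8 monic irreducibles of degree 3 over GF(3).
None of them divide f (all give nonzero remainder).
No irreducible factor of degree ≤ 3 exists, so f is irreducible over GF(3).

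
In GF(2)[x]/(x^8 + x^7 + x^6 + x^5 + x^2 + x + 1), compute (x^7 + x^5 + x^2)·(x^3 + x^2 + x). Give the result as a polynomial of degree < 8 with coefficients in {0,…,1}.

Multiply in GF(2)[x]: (x^7 + x^5 + x^2)·(x^3 + x^2 + x) = x^10 + x^9 + x^7 + x^6 + x^5 + x^4 + x^3.
Reduce using x^8 ≡ x^7 + x^6 + x^5 + x^2 + x + 1 (mod x^8 + x^7 + x^6 + x^5 + x^2 + x + 1).
Reduced: x^7 + x + 1.

x^7 + x + 1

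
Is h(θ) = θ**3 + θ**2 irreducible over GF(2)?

Check for roots in GF(2): h(0) = 0 → root; h(1) = 0 → root.
h(0) = 0, so (θ) divides h(θ); h is reducible.

No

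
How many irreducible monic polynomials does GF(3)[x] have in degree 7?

The number of monic irreducibles of degree 7 over GF(3) is (1/7)·Σ_{d∣7} μ(7/d) 3^d.
Divisors of 7: 1, 7; μ(7/d) for each: -1, 1.
Σ = − 3^1 + 3^7 = 2184.
N = 2184/7 = 312.

312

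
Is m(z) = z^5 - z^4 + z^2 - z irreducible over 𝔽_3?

Check for roots in 𝔽_3: m(0) = 0 → root; m(1) = 0 → root; m(2) = 0 → root.
m(0) = 0, so (z) divides m(z); m is reducible.

No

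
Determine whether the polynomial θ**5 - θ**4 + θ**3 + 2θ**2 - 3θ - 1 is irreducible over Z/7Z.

Yes

Write g(θ) = θ**5 - θ**4 + θ**3 + 2θ**2 - 3θ - 1.
Check for roots in Z/7Z: g(0) = 6; g(1) = 6; g(2) = 4; g(3) = 1; g(4) = 4; g(5) = 6; g(6) = 1.
No roots, so no linear factors.
Degree-2 irreducible divisors: test the 21 monic irreducibles of degree 2 over GF(7).
None of them divide g (all give nonzero remainder).
No irreducible factor of degree ≤ 2 exists, so g is irreducible over GF(7).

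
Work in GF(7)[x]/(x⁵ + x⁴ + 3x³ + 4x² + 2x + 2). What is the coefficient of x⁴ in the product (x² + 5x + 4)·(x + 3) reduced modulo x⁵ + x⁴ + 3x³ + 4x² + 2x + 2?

0

Multiply in GF(7)[x]: (x² + 5x + 4)·(x + 3) = x³ + x² + 5x + 5.
Reduced: x³ + x² + 5x + 5.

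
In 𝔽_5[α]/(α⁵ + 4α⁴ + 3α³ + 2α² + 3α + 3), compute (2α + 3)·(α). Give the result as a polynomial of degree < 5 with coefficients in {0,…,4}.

2α^2 + 3α

Multiply in 𝔽_5[α]: (2α + 3)·(α) = 2α² + 3α.
Reduced: 2α² + 3α.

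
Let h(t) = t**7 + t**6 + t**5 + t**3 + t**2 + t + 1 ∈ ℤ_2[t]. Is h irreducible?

Yes

Check for roots in ℤ_2: h(0) = 1; h(1) = 1.
No roots, so no linear factors.
Monic irreducibles of degree 2 over GF(2): t**2 + t + 1.
None of them divide h (all give nonzero remainder).
Monic irreducibles of degree 3 over GF(2): t**3 + t + 1, t**3 + t**2 + 1.
None of them divide h (all give nonzero remainder).
No irreducible factor of degree ≤ 3 exists, so h is irreducible over GF(2).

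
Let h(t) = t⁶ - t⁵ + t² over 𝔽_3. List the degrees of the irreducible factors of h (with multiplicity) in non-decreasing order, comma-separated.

1, 1, 1, 3

Roots in 𝔽_3: h(0) = 0 → root; h(1) = 1; h(2) = 0 → root.
Linear factors from roots: (t), (t + 1).
Complete factorization: h(t) = (t + 1)·(t)^2·(t³ + t² - t + 1).
Factor degrees with multiplicity: 1 + 1 + 1 + 3 = 6.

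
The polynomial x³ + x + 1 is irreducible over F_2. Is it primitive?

Write f(x) = x³ + x + 1.
|GF(2^3)^×| = 2^3 − 1 = 7. Prime factorization: 7 = 7.
f is primitive ⇔ x has order 7 in GF(2)[x]/(f), i.e. x^(7/q) ≠ 1 for each prime q | 7.
x^(1) mod f = x.
None equal 1, so x has full order 7; f is primitive.

Yes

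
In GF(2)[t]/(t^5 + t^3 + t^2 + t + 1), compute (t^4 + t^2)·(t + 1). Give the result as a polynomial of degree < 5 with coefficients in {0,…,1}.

t^4 + t + 1

Multiply in GF(2)[t]: (t^4 + t^2)·(t + 1) = t^5 + t^4 + t^3 + t^2.
Reduce using t^5 ≡ t^3 + t^2 + t + 1 (mod t^5 + t^3 + t^2 + t + 1).
Reduced: t^4 + t + 1.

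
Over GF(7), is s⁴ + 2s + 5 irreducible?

Write h(s) = s⁴ + 2s + 5.
Check for roots in GF(7): h(0) = 5; h(1) = 1; h(2) = 4; h(3) = 1; h(4) = 3; h(5) = 3; h(6) = 4.
No roots, so no linear factors.
Degree-2 irreducible divisors: test the 21 monic irreducibles of degree 2 over GF(7).
None of them divide h (all give nonzero remainder).
No irreducible factor of degree ≤ 2 exists, so h is irreducible over GF(7).

Yes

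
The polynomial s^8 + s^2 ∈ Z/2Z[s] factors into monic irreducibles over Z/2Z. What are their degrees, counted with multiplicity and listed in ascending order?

1, 1, 1, 1, 2, 2

Write g(s) = s^8 + s^2.
Roots in Z/2Z: g(0) = 0 → root; g(1) = 0 → root.
Linear factors from roots: (s), (s + 1).
Complete factorization: g(s) = (s)^2·(s + 1)^2·(s^2 + s + 1)^2.
Factor degrees with multiplicity: 1 + 1 + 1 + 1 + 2 + 2 = 8.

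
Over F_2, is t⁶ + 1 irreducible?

No

Write h(t) = t⁶ + 1.
Check for roots in F_2: h(0) = 1; h(1) = 0 → root.
h(1) = 0, so (t − 1) divides h(t); h is reducible.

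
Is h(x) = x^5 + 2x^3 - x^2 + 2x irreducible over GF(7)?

Check for roots in GF(7): h(0) = 0 → root; h(1) = 4; h(2) = 6; h(3) = 0 → root; h(4) = 3; h(5) = 0 → root; h(6) = 1.
h(0) = 0, so (x) divides h(x); h is reducible.

No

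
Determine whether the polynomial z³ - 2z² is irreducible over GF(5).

Write f(z) = z³ - 2z².
Check for roots in GF(5): f(0) = 0 → root; f(1) = 4; f(2) = 0 → root; f(3) = 4; f(4) = 2.
f(0) = 0, so (z) divides f(z); f is reducible.

No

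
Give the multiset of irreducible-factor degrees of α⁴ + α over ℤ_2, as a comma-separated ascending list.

Write f(α) = α⁴ + α.
Roots in ℤ_2: f(0) = 0 → root; f(1) = 0 → root.
Linear factors from roots: (α), (α + 1).
Complete factorization: f(α) = (α)·(α + 1)·(α² + α + 1).
Factor degrees with multiplicity: 1 + 1 + 2 = 4.

1, 1, 2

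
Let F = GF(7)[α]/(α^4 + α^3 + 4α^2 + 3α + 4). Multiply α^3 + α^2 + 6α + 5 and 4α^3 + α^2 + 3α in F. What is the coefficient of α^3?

2

Multiply in GF(7)[α]: (α^3 + α^2 + 6α + 5)·(4α^3 + α^2 + 3α) = 4α^6 + 5α^5 + α^3 + 2α^2 + α.
Reduce using α^4 ≡ 6α^3 + 3α^2 + 4α + 3 (mod α^4 + α^3 + 4α^2 + 3α + 4).
Reduced: 2α^3 + 2α^2 + 6α + 5.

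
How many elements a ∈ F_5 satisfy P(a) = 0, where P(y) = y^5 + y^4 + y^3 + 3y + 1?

0

Evaluate at each of the 5 elements of F_5:
P(0) = 1; P(1) = 2; P(2) = 3; P(3) = 1; P(4) = 2.
No element is a root.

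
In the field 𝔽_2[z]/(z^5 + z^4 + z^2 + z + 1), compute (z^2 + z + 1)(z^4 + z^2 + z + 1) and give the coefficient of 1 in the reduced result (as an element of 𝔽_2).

Multiply in 𝔽_2[z]: (z^2 + z + 1)·(z^4 + z^2 + z + 1) = z^6 + z^5 + z^2 + 1.
Reduce using z^5 ≡ z^4 + z^2 + z + 1 (mod z^5 + z^4 + z^2 + z + 1).
Reduced: z^3 + z + 1.

1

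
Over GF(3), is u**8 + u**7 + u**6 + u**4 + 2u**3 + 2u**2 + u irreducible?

No

Write h(u) = u**8 + u**7 + u**6 + u**4 + 2u**3 + 2u**2 + u.
Check for roots in GF(3): h(0) = 0 → root; h(1) = 0 → root; h(2) = 1.
h(0) = 0, so (u) divides h(u); h is reducible.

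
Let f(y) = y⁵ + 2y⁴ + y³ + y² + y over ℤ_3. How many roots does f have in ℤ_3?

Evaluate at each of the 3 elements of ℤ_3:
f(0) = 0 → root; f(1) = 0 → root; f(2) = 0 → root.
Roots: {0, 1, 2}.

3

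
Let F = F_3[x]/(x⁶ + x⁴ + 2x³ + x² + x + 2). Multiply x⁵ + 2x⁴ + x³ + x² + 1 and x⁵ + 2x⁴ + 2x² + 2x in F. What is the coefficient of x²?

0

Multiply in F_3[x]: (x⁵ + 2x⁴ + x³ + x² + 1)·(x⁵ + 2x⁴ + 2x² + 2x) = x¹⁰ + x⁹ + 2x⁸ + 2x⁷ + 2x⁶ + x⁵ + 2x³ + 2x² + 2x.
Reduce using x⁶ ≡ 2x⁴ + x³ + 2x² + 2x + 1 (mod x⁶ + x⁴ + 2x³ + x² + x + 2).
Reduced: x⁵ + x³ + 1.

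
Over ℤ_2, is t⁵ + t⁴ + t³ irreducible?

No

Write g(t) = t⁵ + t⁴ + t³.
Check for roots in ℤ_2: g(0) = 0 → root; g(1) = 1.
g(0) = 0, so (t) divides g(t); g is reducible.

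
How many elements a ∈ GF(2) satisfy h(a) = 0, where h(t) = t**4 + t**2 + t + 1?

1

Evaluate at each of the 2 elements of GF(2):
h(0) = 1; h(1) = 0 → root.
Roots: {1}.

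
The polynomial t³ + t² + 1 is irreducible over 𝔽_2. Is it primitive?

Write f(t) = t³ + t² + 1.
|GF(2^3)^×| = 2^3 − 1 = 7. Prime factorization: 7 = 7.
f is primitive ⇔ t has order 7 in GF(2)[t]/(f), i.e. t^(7/q) ≠ 1 for each prime q | 7.
t^(1) mod f = t.
None equal 1, so t has full order 7; f is primitive.

Yes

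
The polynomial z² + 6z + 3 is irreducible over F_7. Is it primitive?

Yes

Write f(z) = z² + 6z + 3.
|GF(7^2)^×| = 7^2 − 1 = 48. Prime factorization: 48 = 2^4·3.
f is primitive ⇔ z has order 48 in GF(7)[z]/(f), i.e. z^(48/q) ≠ 1 for each prime q | 48.
z^(24) mod f = 6.
z^(16) mod f = 2.
None equal 1, so z has full order 48; f is primitive.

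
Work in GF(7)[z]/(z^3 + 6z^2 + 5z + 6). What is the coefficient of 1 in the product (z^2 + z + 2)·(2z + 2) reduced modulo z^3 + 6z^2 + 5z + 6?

Multiply in GF(7)[z]: (z^2 + z + 2)·(2z + 2) = 2z^3 + 4z^2 + 6z + 4.
Reduce using z^3 ≡ z^2 + 2z + 1 (mod z^3 + 6z^2 + 5z + 6).
Reduced: 6z^2 + 3z + 6.

6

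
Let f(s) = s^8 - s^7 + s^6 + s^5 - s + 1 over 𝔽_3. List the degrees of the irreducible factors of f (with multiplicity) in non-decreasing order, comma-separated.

Roots in 𝔽_3: f(0) = 1; f(1) = 2; f(2) = 1.
Complete factorization: f(s) = (s^8 - s^7 + s^6 + s^5 - s + 1).
Factor degrees with multiplicity: 8 = 8.

8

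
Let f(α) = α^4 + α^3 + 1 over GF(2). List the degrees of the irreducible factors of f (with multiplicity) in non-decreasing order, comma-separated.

Roots in GF(2): f(0) = 1; f(1) = 1.
Complete factorization: f(α) = (α^4 + α^3 + 1).
Factor degrees with multiplicity: 4 = 4.

4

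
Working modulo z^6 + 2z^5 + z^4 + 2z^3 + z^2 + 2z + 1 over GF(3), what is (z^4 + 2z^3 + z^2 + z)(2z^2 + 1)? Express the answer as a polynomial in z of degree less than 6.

z^4 + 2z^2 + 1

Multiply in GF(3)[z]: (z^4 + 2z^3 + z^2 + z)·(2z^2 + 1) = 2z^6 + z^5 + z^3 + z^2 + z.
Reduce using z^6 ≡ z^5 + 2z^4 + z^3 + 2z^2 + z + 2 (mod z^6 + 2z^5 + z^4 + 2z^3 + z^2 + 2z + 1).
Reduced: z^4 + 2z^2 + 1.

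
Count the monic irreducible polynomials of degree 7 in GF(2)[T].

The number of monic irreducibles of degree 7 over GF(2) is (1/7)·Σ_{d∣7} μ(7/d) 2^d.
Divisors of 7: 1, 7; μ(7/d) for each: -1, 1.
Σ = − 2^1 + 2^7 = 126.
N = 126/7 = 18.

18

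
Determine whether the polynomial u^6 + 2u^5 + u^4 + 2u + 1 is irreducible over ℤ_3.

Yes

Write P(u) = u^6 + 2u^5 + u^4 + 2u + 1.
Check for roots in ℤ_3: P(0) = 1; P(1) = 1; P(2) = 2.
No roots, so no linear factors.
Monic irreducibles of degree 2 over GF(3): u^2 + 1, u^2 + u + 2, u^2 + 2u + 2.
None of them divide P (all give nonzero remainder).
Degree-3 irreducible divisors: test the 8 monic irreducibles of degree 3 over GF(3).
None of them divide P (all give nonzero remainder).
No irreducible factor of degree ≤ 3 exists, so P is irreducible over GF(3).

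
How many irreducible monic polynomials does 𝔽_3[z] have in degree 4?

18

Gauss's count: N_{3}(4) = (1/4) Σ_{d|4} μ(4/d)·3^d.
Divisors of 4: 1, 2, 4; μ(4/d) for each: 0, -1, 1.
Σ = − 3^2 + 3^4 = 72.
N = 72/4 = 18.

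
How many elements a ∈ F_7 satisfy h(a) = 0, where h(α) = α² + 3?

Evaluate at each of the 7 elements of F_7:
h(0) = 3; h(1) = 4; h(2) = 0 → root; h(3) = 5; h(4) = 5; h(5) = 0 → root; h(6) = 4.
Roots: {2, 5}.

2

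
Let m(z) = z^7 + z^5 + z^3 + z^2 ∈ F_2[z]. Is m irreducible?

Check for roots in F_2: m(0) = 0 → root; m(1) = 0 → root.
m(0) = 0, so (z) divides m(z); m is reducible.

No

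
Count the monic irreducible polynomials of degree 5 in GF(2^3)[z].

6552

x^(8^5) − x is the product of all monic irreducibles of degree dividing 5; Möbius inversion gives N = (1/5) Σ μ(5/d)·8^d.
Divisors of 5: 1, 5; μ(5/d) for each: -1, 1.
Σ = − 8^1 + 8^5 = 32760.
N = 32760/5 = 6552.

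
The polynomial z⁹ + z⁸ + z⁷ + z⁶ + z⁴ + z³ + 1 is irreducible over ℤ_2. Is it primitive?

Write f(z) = z⁹ + z⁸ + z⁷ + z⁶ + z⁴ + z³ + 1.
|GF(2^9)^×| = 2^9 − 1 = 511. Prime factorization: 511 = 7·73.
f is primitive ⇔ z has order 511 in GF(2)[z]/(f), i.e. z^(511/q) ≠ 1 for each prime q | 511.
z^(73) mod f = z⁸ + z⁷ + z⁶ + z³ + z + 1.
z^(7) mod f = z⁷.
None equal 1, so z has full order 511; f is primitive.

Yes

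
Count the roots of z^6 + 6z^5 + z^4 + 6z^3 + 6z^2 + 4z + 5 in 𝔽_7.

2

Write g(z) = z^6 + 6z^5 + z^4 + 6z^3 + 6z^2 + 4z + 5.
Evaluate at each of the 7 elements of 𝔽_7:
g(0) = 5; g(1) = 1; g(2) = 0 → root; g(3) = 2; g(4) = 0 → root; g(5) = 1; g(6) = 4.
Roots: {2, 4}.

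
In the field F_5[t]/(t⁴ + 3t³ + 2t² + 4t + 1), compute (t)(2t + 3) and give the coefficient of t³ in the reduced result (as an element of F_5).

Multiply in F_5[t]: (t)·(2t + 3) = 2t² + 3t.
Reduced: 2t² + 3t.

0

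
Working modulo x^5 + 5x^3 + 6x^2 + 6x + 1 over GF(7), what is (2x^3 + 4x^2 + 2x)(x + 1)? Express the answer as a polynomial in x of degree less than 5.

2x^4 + 6x^3 + 6x^2 + 2x

Multiply in GF(7)[x]: (2x^3 + 4x^2 + 2x)·(x + 1) = 2x^4 + 6x^3 + 6x^2 + 2x.
Reduced: 2x^4 + 6x^3 + 6x^2 + 2x.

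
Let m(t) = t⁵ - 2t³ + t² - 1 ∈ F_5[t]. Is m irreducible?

Yes

Check for roots in F_5: m(0) = 4; m(1) = 4; m(2) = 4; m(3) = 2; m(4) = 1.
No roots, so no linear factors.
Degree-2 irreducible divisors: test the 10 monic irreducibles of degree 2 over GF(5).
None of them divide m (all give nonzero remainder).
No irreducible factor of degree ≤ 2 exists, so m is irreducible over GF(5).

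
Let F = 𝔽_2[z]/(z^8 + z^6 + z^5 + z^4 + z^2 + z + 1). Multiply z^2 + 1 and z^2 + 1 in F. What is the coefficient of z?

Multiply in 𝔽_2[z]: (z^2 + 1)·(z^2 + 1) = z^4 + 1.
Reduced: z^4 + 1.

0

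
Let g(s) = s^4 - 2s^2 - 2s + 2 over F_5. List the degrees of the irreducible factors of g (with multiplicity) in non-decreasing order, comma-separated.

Roots in F_5: g(0) = 2; g(1) = 4; g(2) = 1; g(3) = 4; g(4) = 3.
Complete factorization: g(s) = (s^2 + 2s - 1)·(s^2 - 2s - 2).
Factor degrees with multiplicity: 2 + 2 = 4.

2, 2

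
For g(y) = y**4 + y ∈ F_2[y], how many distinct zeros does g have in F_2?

Evaluate at each of the 2 elements of F_2:
g(0) = 0 → root; g(1) = 0 → root.
Roots: {0, 1}.

2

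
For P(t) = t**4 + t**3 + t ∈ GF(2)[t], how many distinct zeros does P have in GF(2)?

1

Evaluate at each of the 2 elements of GF(2):
P(0) = 0 → root; P(1) = 1.
Roots: {0}.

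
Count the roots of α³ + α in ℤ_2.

Write f(α) = α³ + α.
Evaluate at each of the 2 elements of ℤ_2:
f(0) = 0 → root; f(1) = 0 → root.
Roots: {0, 1}.

2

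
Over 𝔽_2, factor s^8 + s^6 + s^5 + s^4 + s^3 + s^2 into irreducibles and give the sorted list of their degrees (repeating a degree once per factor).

1, 1, 1, 1, 4

Write g(s) = s^8 + s^6 + s^5 + s^4 + s^3 + s^2.
Roots in 𝔽_2: g(0) = 0 → root; g(1) = 0 → root.
Linear factors from roots: (s), (s + 1).
Complete factorization: g(s) = (s)^2·(s + 1)^2·(s^4 + s + 1).
Factor degrees with multiplicity: 1 + 1 + 1 + 1 + 4 = 8.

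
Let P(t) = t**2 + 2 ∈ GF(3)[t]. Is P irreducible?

No

Check for roots in GF(3): P(0) = 2; P(1) = 0 → root; P(2) = 0 → root.
P(1) = 0, so (t − 1) divides P(t); P is reducible.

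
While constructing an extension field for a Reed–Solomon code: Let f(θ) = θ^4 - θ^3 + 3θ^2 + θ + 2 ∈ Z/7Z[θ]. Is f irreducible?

Check for roots in Z/7Z: f(0) = 2; f(1) = 6; f(2) = 3; f(3) = 2; f(4) = 1; f(5) = 1; f(6) = 6.
No roots, so no linear factors.
Degree-2 irreducible divisors: test the 21 monic irreducibles of degree 2 over GF(7).
None of them divide f (all give nonzero remainder).
No irreducible factor of degree ≤ 2 exists, so f is irreducible over GF(7).

Yes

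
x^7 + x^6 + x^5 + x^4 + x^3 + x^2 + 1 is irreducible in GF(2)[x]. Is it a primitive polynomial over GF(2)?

Yes

Write f(x) = x^7 + x^6 + x^5 + x^4 + x^3 + x^2 + 1.
|GF(2^7)^×| = 2^7 − 1 = 127. Prime factorization: 127 = 127.
f is primitive ⇔ x has order 127 in GF(2)[x]/(f), i.e. x^(127/q) ≠ 1 for each prime q | 127.
x^(1) mod f = x.
None equal 1, so x has full order 127; f is primitive.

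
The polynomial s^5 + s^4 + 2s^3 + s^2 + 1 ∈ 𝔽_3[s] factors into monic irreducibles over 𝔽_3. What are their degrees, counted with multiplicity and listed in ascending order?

Write g(s) = s^5 + s^4 + 2s^3 + s^2 + 1.
Roots in 𝔽_3: g(0) = 1; g(1) = 0 → root; g(2) = 0 → root.
Linear factors from roots: (s + 2), (s + 1).
Complete factorization: g(s) = (s + 1)·(s + 2)·(s^3 + s^2 + 2).
Factor degrees with multiplicity: 1 + 1 + 3 = 5.

1, 1, 3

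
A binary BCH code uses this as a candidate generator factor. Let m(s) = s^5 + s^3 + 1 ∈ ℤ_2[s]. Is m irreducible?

Check for roots in ℤ_2: m(0) = 1; m(1) = 1.
No roots, so no linear factors.
Monic irreducibles of degree 2 over GF(2): s^2 + s + 1.
None of them divide m (all give nonzero remainder).
No irreducible factor of degree ≤ 2 exists, so m is irreducible over GF(2).

Yes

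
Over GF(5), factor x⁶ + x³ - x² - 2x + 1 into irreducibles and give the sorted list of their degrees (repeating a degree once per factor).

Write g(x) = x⁶ + x³ - x² - 2x + 1.
Roots in GF(5): g(0) = 1; g(1) = 0 → root; g(2) = 0 → root; g(3) = 2; g(4) = 2.
Linear factors from roots: (x - 1), (x - 2).
Complete factorization: g(x) = (x - 2)·(x - 1)^2·(x³ - x² + x + 2).
Factor degrees with multiplicity: 1 + 1 + 1 + 3 = 6.

1, 1, 1, 3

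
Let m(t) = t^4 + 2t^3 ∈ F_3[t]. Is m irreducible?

Check for roots in F_3: m(0) = 0 → root; m(1) = 0 → root; m(2) = 2.
m(0) = 0, so (t) divides m(t); m is reducible.

No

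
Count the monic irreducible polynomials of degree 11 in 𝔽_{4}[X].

381300

The number of monic irreducibles of degree 11 over GF(4) is (1/11)·Σ_{d∣11} μ(11/d) 4^d.
Divisors of 11: 1, 11; μ(11/d) for each: -1, 1.
Σ = − 4^1 + 4^11 = 4194300.
N = 4194300/11 = 381300.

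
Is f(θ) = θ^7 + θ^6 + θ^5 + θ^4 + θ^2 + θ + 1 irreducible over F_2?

Check for roots in F_2: f(0) = 1; f(1) = 1.
No roots, so no linear factors.
Monic irreducibles of degree 2 over GF(2): θ^2 + θ + 1.
None of them divide f (all give nonzero remainder).
Monic irreducibles of degree 3 over GF(2): θ^3 + θ + 1, θ^3 + θ^2 + 1.
None of them divide f (all give nonzero remainder).
No irreducible factor of degree ≤ 3 exists, so f is irreducible over GF(2).

Yes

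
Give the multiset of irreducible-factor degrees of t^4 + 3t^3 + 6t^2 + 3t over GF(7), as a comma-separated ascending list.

Write g(t) = t^4 + 3t^3 + 6t^2 + 3t.
Linear factors from roots: (t), (t + 5).
Complete factorization: g(t) = (t)·(t + 5)·(t^2 + 5t + 2).
Factor degrees with multiplicity: 1 + 1 + 2 = 4.

1, 1, 2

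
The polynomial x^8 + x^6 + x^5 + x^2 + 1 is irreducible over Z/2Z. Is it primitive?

Write f(x) = x^8 + x^6 + x^5 + x^2 + 1.
|GF(2^8)^×| = 2^8 − 1 = 255. Prime factorization: 255 = 3·5·17.
f is primitive ⇔ x has order 255 in GF(2)[x]/(f), i.e. x^(255/q) ≠ 1 for each prime q | 255.
x^(85) mod f = x^7 + x^3 + 1.
x^(51) mod f = x^6 + x^5 + 1.
x^(15) mod f = x^7 + x^6 + x^5 + x^4 + x^2 + x + 1.
None equal 1, so x has full order 255; f is primitive.

Yes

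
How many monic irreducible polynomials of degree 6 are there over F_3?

x^(3^6) − x is the product of all monic irreducibles of degree dividing 6; Möbius inversion gives N = (1/6) Σ μ(6/d)·3^d.
Divisors of 6: 1, 2, 3, 6; μ(6/d) for each: 1, -1, -1, 1.
Σ = 3^1 − 3^2 − 3^3 + 3^6 = 696.
N = 696/6 = 116.

116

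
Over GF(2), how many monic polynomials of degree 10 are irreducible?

99

x^(2^10) − x is the product of all monic irreducibles of degree dividing 10; Möbius inversion gives N = (1/10) Σ μ(10/d)·2^d.
Divisors of 10: 1, 2, 5, 10; μ(10/d) for each: 1, -1, -1, 1.
Σ = 2^1 − 2^2 − 2^5 + 2^10 = 990.
N = 990/10 = 99.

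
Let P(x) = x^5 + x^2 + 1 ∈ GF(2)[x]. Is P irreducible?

Yes

Check for roots in GF(2): P(0) = 1; P(1) = 1.
No roots, so no linear factors.
Monic irreducibles of degree 2 over GF(2): x^2 + x + 1.
None of them divide P (all give nonzero remainder).
No irreducible factor of degree ≤ 2 exists, so P is irreducible over GF(2).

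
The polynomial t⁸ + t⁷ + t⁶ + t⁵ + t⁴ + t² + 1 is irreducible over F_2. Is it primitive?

Yes

Write f(t) = t⁸ + t⁷ + t⁶ + t⁵ + t⁴ + t² + 1.
|GF(2^8)^×| = 2^8 − 1 = 255. Prime factorization: 255 = 3·5·17.
f is primitive ⇔ t has order 255 in GF(2)[t]/(f), i.e. t^(255/q) ≠ 1 for each prime q | 255.
t^(85) mod f = t⁶ + t⁴ + t³ + t² + 1.
t^(51) mod f = t⁶ + t⁵ + t⁴ + t³ + t.
t^(15) mod f = t⁴ + t².
None equal 1, so t has full order 255; f is primitive.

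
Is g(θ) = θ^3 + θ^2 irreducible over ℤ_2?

No

Check for roots in ℤ_2: g(0) = 0 → root; g(1) = 0 → root.
g(0) = 0, so (θ) divides g(θ); g is reducible.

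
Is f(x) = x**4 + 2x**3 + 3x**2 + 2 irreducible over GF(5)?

Yes

Check for roots in GF(5): f(0) = 2; f(1) = 3; f(2) = 1; f(3) = 4; f(4) = 4.
No roots, so no linear factors.
Degree-2 irreducible divisors: test the 10 monic irreducibles of degree 2 over GF(5).
None of them divide f (all give nonzero remainder).
No irreducible factor of degree ≤ 2 exists, so f is irreducible over GF(5).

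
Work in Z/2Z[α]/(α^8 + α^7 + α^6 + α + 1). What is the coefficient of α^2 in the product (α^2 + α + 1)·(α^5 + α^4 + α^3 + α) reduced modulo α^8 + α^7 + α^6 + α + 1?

Multiply in Z/2Z[α]: (α^2 + α + 1)·(α^5 + α^4 + α^3 + α) = α^7 + α^5 + α^2 + α.
Reduced: α^7 + α^5 + α^2 + α.

1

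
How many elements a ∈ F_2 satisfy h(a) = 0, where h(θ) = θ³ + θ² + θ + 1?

1

Evaluate at each of the 2 elements of F_2:
h(0) = 1; h(1) = 0 → root.
Roots: {1}.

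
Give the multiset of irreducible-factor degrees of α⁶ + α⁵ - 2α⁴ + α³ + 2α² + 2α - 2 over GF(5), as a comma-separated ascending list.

1, 2, 3

Write g(α) = α⁶ + α⁵ - 2α⁴ + α³ + 2α² + 2α - 2.
Roots in GF(5): g(0) = 3; g(1) = 3; g(2) = 2; g(3) = 4; g(4) = 0 → root.
Linear factors from roots: (α + 1).
Complete factorization: g(α) = (α + 1)·(α² + 2α - 2)·(α³ - 2α² - α + 1).
Factor degrees with multiplicity: 1 + 2 + 3 = 6.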